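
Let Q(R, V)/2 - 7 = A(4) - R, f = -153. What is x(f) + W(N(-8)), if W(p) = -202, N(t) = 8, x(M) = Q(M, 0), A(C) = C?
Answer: 126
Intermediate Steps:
Q(R, V) = 22 - 2*R (Q(R, V) = 14 + 2*(4 - R) = 14 + (8 - 2*R) = 22 - 2*R)
x(M) = 22 - 2*M
x(f) + W(N(-8)) = (22 - 2*(-153)) - 202 = (22 + 306) - 202 = 328 - 202 = 126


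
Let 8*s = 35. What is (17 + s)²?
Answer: 29241/64 ≈ 456.89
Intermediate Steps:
s = 35/8 (s = (⅛)*35 = 35/8 ≈ 4.3750)
(17 + s)² = (17 + 35/8)² = (171/8)² = 29241/64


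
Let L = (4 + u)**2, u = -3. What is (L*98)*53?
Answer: 5194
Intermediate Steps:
L = 1 (L = (4 - 3)**2 = 1**2 = 1)
(L*98)*53 = (1*98)*53 = 98*53 = 5194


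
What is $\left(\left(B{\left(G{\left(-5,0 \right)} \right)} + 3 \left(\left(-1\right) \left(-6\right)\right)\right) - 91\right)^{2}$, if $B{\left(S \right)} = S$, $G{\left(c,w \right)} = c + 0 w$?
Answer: $6084$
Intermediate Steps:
$G{\left(c,w \right)} = c$ ($G{\left(c,w \right)} = c + 0 = c$)
$\left(\left(B{\left(G{\left(-5,0 \right)} \right)} + 3 \left(\left(-1\right) \left(-6\right)\right)\right) - 91\right)^{2} = \left(\left(-5 + 3 \left(\left(-1\right) \left(-6\right)\right)\right) - 91\right)^{2} = \left(\left(-5 + 3 \cdot 6\right) - 91\right)^{2} = \left(\left(-5 + 18\right) - 91\right)^{2} = \left(13 - 91\right)^{2} = \left(-78\right)^{2} = 6084$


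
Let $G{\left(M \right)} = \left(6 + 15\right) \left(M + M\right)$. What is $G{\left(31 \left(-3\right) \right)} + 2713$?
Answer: $-1193$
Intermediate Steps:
$G{\left(M \right)} = 42 M$ ($G{\left(M \right)} = 21 \cdot 2 M = 42 M$)
$G{\left(31 \left(-3\right) \right)} + 2713 = 42 \cdot 31 \left(-3\right) + 2713 = 42 \left(-93\right) + 2713 = -3906 + 2713 = -1193$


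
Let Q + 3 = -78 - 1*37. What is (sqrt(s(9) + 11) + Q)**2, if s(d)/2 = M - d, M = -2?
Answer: (118 - I*sqrt(11))**2 ≈ 13913.0 - 782.72*I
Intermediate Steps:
s(d) = -4 - 2*d (s(d) = 2*(-2 - d) = -4 - 2*d)
Q = -118 (Q = -3 + (-78 - 1*37) = -3 + (-78 - 37) = -3 - 115 = -118)
(sqrt(s(9) + 11) + Q)**2 = (sqrt((-4 - 2*9) + 11) - 118)**2 = (sqrt((-4 - 18) + 11) - 118)**2 = (sqrt(-22 + 11) - 118)**2 = (sqrt(-11) - 118)**2 = (I*sqrt(11) - 118)**2 = (-118 + I*sqrt(11))**2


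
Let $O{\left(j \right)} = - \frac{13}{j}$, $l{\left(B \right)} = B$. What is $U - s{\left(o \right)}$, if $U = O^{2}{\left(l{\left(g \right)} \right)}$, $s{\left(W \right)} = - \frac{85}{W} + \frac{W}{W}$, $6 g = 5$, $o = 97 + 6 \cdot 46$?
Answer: $\frac{2262132}{9325} \approx 242.59$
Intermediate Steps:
$o = 373$ ($o = 97 + 276 = 373$)
$g = \frac{5}{6}$ ($g = \frac{1}{6} \cdot 5 = \frac{5}{6} \approx 0.83333$)
$s{\left(W \right)} = 1 - \frac{85}{W}$ ($s{\left(W \right)} = - \frac{85}{W} + 1 = 1 - \frac{85}{W}$)
$U = \frac{6084}{25}$ ($U = \left(- \frac{13}{\frac{5}{6}}\right)^{2} = \left(\left(-13\right) \frac{6}{5}\right)^{2} = \left(- \frac{78}{5}\right)^{2} = \frac{6084}{25} \approx 243.36$)
$U - s{\left(o \right)} = \frac{6084}{25} - \frac{-85 + 373}{373} = \frac{6084}{25} - \frac{1}{373} \cdot 288 = \frac{6084}{25} - \frac{288}{373} = \frac{2262132}{9325}$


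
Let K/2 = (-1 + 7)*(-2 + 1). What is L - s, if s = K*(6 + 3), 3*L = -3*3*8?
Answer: 84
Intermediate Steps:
K = -12 (K = 2*((-1 + 7)*(-2 + 1)) = 2*(6*(-1)) = 2*(-6) = -12)
L = -24 (L = (-3*3*8)/3 = (-9*8)/3 = (1/3)*(-72) = -24)
s = -108 (s = -12*(6 + 3) = -12*9 = -108)
L - s = -24 - 1*(-108) = -24 + 108 = 84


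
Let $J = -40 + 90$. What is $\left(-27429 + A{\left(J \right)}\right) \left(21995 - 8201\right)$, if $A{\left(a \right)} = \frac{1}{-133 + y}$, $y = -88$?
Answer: $- \frac{83616607140}{221} \approx -3.7836 \cdot 10^{8}$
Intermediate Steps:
$J = 50$
$A{\left(a \right)} = - \frac{1}{221}$ ($A{\left(a \right)} = \frac{1}{-133 - 88} = \frac{1}{-221} = - \frac{1}{221}$)
$\left(-27429 + A{\left(J \right)}\right) \left(21995 - 8201\right) = \left(-27429 - \frac{1}{221}\right) \left(21995 - 8201\right) = \left(- \frac{6061810}{221}\right) 13794 = - \frac{83616607140}{221}$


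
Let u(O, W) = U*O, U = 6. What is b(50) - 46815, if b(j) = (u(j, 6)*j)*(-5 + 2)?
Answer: -91815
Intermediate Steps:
u(O, W) = 6*O
b(j) = -18*j**2 (b(j) = ((6*j)*j)*(-5 + 2) = (6*j**2)*(-3) = -18*j**2)
b(50) - 46815 = -18*50**2 - 46815 = -18*2500 - 46815 = -45000 - 46815 = -91815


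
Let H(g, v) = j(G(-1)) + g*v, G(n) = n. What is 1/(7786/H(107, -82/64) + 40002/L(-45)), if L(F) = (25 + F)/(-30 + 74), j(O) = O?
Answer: -22095/1945702978 ≈ -1.1356e-5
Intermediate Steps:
L(F) = 25/44 + F/44 (L(F) = (25 + F)/44 = (25 + F)*(1/44) = 25/44 + F/44)
H(g, v) = -1 + g*v
1/(7786/H(107, -82/64) + 40002/L(-45)) = 1/(7786/(-1 + 107*(-82/64)) + 40002/(25/44 + (1/44)*(-45))) = 1/(7786/(-1 + 107*(-82*1/64)) + 40002/(25/44 - 45/44)) = 1/(7786/(-1 + 107*(-41/32)) + 40002/(-5/11)) = 1/(7786/(-1 - 4387/32) + 40002*(-11/5)) = 1/(7786/(-4419/32) - 440022/5) = 1/(7786*(-32/4419) - 440022/5) = 1/(-249152/4419 - 440022/5) = 1/(-1945702978/22095) = -22095/1945702978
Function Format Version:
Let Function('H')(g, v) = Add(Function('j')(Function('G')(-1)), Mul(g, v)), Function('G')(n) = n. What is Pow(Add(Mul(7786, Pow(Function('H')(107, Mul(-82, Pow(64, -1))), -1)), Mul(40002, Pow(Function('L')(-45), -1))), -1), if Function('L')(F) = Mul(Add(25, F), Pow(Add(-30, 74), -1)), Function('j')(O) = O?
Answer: Rational(-22095, 1945702978) ≈ -1.1356e-5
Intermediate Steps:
Function('L')(F) = Add(Rational(25, 44), Mul(Rational(1, 44), F)) (Function('L')(F) = Mul(Add(25, F), Pow(44, -1)) = Mul(Add(25, F), Rational(1, 44)) = Add(Rational(25, 44), Mul(Rational(1, 44), F)))
Function('H')(g, v) = Add(-1, Mul(g, v))
Pow(Add(Mul(7786, Pow(Function('H')(107, Mul(-82, Pow(64, -1))), -1)), Mul(40002, Pow(Function('L')(-45), -1))), -1) = Pow(Add(Mul(7786, Pow(Add(-1, Mul(107, Mul(-82, Pow(64, -1)))), -1)), Mul(40002, Pow(Add(Rational(25, 44), Mul(Rational(1, 44), -45)), -1))), -1) = Pow(Add(Mul(7786, Pow(Add(-1, Mul(107, Mul(-82, Rational(1, 64)))), -1)), Mul(40002, Pow(Add(Rational(25, 44), Rational(-45, 44)), -1))), -1) = Pow(Add(Mul(7786, Pow(Add(-1, Mul(107, Rational(-41, 32))), -1)), Mul(40002, Pow(Rational(-5, 11), -1))), -1) = Pow(Add(Mul(7786, Pow(Add(-1, Rational(-4387, 32)), -1)), Mul(40002, Rational(-11, 5))), -1) = Pow(Add(Mul(7786, Pow(Rational(-4419, 32), -1)), Rational(-440022, 5)), -1) = Pow(Add(Mul(7786, Rational(-32, 4419)), Rational(-440022, 5)), -1) = Pow(Add(Rational(-249152, 4419), Rational(-440022, 5)), -1) = Pow(Rational(-1945702978, 22095), -1) = Rational(-22095, 1945702978)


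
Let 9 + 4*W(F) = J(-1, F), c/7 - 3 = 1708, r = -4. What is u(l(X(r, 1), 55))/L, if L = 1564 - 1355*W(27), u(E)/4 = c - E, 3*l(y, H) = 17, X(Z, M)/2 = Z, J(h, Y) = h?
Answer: 287312/29709 ≈ 9.6709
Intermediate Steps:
X(Z, M) = 2*Z
c = 11977 (c = 21 + 7*1708 = 21 + 11956 = 11977)
l(y, H) = 17/3 (l(y, H) = (1/3)*17 = 17/3)
W(F) = -5/2 (W(F) = -9/4 + (1/4)*(-1) = -9/4 - 1/4 = -5/2)
u(E) = 47908 - 4*E (u(E) = 4*(11977 - E) = 47908 - 4*E)
L = 9903/2 (L = 1564 - 1355*(-5/2) = 1564 + 6775/2 = 9903/2 ≈ 4951.5)
u(l(X(r, 1), 55))/L = (47908 - 4*17/3)/(9903/2) = (47908 - 68/3)*(2/9903) = (143656/3)*(2/9903) = 287312/29709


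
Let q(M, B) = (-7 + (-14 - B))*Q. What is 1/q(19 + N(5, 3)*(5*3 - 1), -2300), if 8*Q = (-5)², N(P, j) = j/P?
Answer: 8/56975 ≈ 0.00014041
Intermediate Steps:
Q = 25/8 (Q = (⅛)*(-5)² = (⅛)*25 = 25/8 ≈ 3.1250)
q(M, B) = -525/8 - 25*B/8 (q(M, B) = (-7 + (-14 - B))*(25/8) = (-21 - B)*(25/8) = -525/8 - 25*B/8)
1/q(19 + N(5, 3)*(5*3 - 1), -2300) = 1/(-525/8 - 25/8*(-2300)) = 1/(-525/8 + 14375/2) = 1/(56975/8) = 8/56975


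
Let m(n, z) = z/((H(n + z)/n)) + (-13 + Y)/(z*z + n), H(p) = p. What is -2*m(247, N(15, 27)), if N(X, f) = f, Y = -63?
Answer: -811015/16714 ≈ -48.523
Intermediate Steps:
m(n, z) = -76/(n + z²) + n*z/(n + z) (m(n, z) = z/(((n + z)/n)) + (-13 - 63)/(z*z + n) = z/(((n + z)/n)) - 76/(z² + n) = z*(n/(n + z)) - 76/(n + z²) = n*z/(n + z) - 76/(n + z²) = -76/(n + z²) + n*z/(n + z))
-2*m(247, N(15, 27)) = -2*(-76*247 - 76*27 + 247*27³ + 27*247²)/((247 + 27)*(247 + 27²)) = -2*(-18772 - 2052 + 247*19683 + 27*61009)/(274*(247 + 729)) = -(-18772 - 2052 + 4861701 + 1647243)/(137*976) = -6488120/(137*976) = -2*811015/33428 = -811015/16714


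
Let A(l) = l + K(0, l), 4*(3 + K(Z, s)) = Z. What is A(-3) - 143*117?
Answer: -16737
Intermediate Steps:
K(Z, s) = -3 + Z/4
A(l) = -3 + l (A(l) = l + (-3 + (¼)*0) = l + (-3 + 0) = l - 3 = -3 + l)
A(-3) - 143*117 = (-3 - 3) - 143*117 = -6 - 16731 = -16737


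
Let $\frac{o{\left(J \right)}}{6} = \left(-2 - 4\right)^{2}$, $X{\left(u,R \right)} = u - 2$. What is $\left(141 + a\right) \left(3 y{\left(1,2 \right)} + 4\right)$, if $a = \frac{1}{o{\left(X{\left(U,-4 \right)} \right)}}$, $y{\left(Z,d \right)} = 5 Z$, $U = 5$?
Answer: $\frac{578683}{216} \approx 2679.1$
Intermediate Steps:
$X{\left(u,R \right)} = -2 + u$ ($X{\left(u,R \right)} = u - 2 = -2 + u$)
$o{\left(J \right)} = 216$ ($o{\left(J \right)} = 6 \left(-2 - 4\right)^{2} = 6 \left(-6\right)^{2} = 6 \cdot 36 = 216$)
$a = \frac{1}{216} \approx 0.0046296$
$\left(141 + a\right) \left(3 y{\left(1,2 \right)} + 4\right) = \left(141 + \frac{1}{216}\right) \left(3 \cdot 5 \cdot 1 + 4\right) = \frac{30457 \left(3 \cdot 5 + 4\right)}{216} = \frac{30457 \left(15 + 4\right)}{216} = \frac{30457}{216} \cdot 19 = \frac{578683}{216}$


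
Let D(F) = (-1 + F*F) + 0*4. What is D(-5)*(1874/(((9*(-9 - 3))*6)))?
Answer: -1874/27 ≈ -69.407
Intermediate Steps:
D(F) = -1 + F**2 (D(F) = (-1 + F**2) + 0 = -1 + F**2)
D(-5)*(1874/(((9*(-9 - 3))*6))) = (-1 + (-5)**2)*(1874/(((9*(-9 - 3))*6))) = (-1 + 25)*(1874/(((9*(-12))*6))) = 24*(1874/((-108*6))) = 24*(1874/(-648)) = 24*(1874*(-1/648)) = 24*(-937/324) = -1874/27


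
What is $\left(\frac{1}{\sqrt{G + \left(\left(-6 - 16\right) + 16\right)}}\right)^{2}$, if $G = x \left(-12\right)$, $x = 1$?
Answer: $- \frac{1}{18} \approx -0.055556$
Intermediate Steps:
$G = -12$ ($G = 1 \left(-12\right) = -12$)
$\left(\frac{1}{\sqrt{G + \left(\left(-6 - 16\right) + 16\right)}}\right)^{2} = \left(\frac{1}{\sqrt{-12 + \left(\left(-6 - 16\right) + 16\right)}}\right)^{2} = \left(\frac{1}{\sqrt{-12 + \left(-22 + 16\right)}}\right)^{2} = \left(\frac{1}{\sqrt{-12 - 6}}\right)^{2} = \left(\frac{1}{\sqrt{-18}}\right)^{2} = \left(\frac{1}{3 i \sqrt{2}}\right)^{2} = \left(- \frac{i \sqrt{2}}{6}\right)^{2} = - \frac{1}{18}$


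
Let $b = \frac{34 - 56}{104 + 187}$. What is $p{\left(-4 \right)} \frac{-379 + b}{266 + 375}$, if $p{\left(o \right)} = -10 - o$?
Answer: $\frac{220622}{62177} \approx 3.5483$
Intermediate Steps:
$b = - \frac{22}{291} \approx -0.075601$
$p{\left(-4 \right)} \frac{-379 + b}{266 + 375} = \left(-10 - -4\right) \frac{-379 - \frac{22}{291}}{266 + 375} = \left(-10 + 4\right) \left(- \frac{110311}{291 \cdot 641}\right) = - 6 \left(\left(- \frac{110311}{291}\right) \frac{1}{641}\right) = \left(-6\right) \left(- \frac{110311}{186531}\right) = \frac{220622}{62177}$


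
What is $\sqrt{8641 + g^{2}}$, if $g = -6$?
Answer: $\sqrt{8677} \approx 93.15$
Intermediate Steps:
$\sqrt{8641 + g^{2}} = \sqrt{8641 + \left(-6\right)^{2}} = \sqrt{8641 + 36} = \sqrt{8677}$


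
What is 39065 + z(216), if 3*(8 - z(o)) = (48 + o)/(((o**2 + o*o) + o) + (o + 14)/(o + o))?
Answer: 789359095891/20202163 ≈ 39073.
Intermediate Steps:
z(o) = 8 - (48 + o)/(3*(o + 2*o**2 + (14 + o)/(2*o))) (z(o) = 8 - (48 + o)/(3*(((o**2 + o*o) + o) + (o + 14)/(o + o))) = 8 - (48 + o)/(3*(((o**2 + o**2) + o) + (14 + o)/((2*o)))) = 8 - (48 + o)/(3*((2*o**2 + o) + (14 + o)*(1/(2*o)))) = 8 - (48 + o)/(3*((o + 2*o**2) + (14 + o)/(2*o))) = 8 - (48 + o)/(3*(o + 2*o**2 + (14 + o)/(2*o))))
39065 + z(216) = 39065 + 2*(168 - 36*216 + 23*216**2 + 48*216**3)/(3*(14 + 216 + 2*216**2 + 4*216**3)) = 39065 + 2*(168 - 7776 + 23*46656 + 48*10077696)/(3*(14 + 216 + 2*46656 + 4*10077696)) = 39065 + 2*(168 - 7776 + 1073088 + 483729408)/(3*(14 + 216 + 93312 + 40310784)) = 39065 + (2/3)*484794888/40404326 = 39065 + (2/3)*(1/40404326)*484794888 = 39065 + 161598296/20202163 = 789359095891/20202163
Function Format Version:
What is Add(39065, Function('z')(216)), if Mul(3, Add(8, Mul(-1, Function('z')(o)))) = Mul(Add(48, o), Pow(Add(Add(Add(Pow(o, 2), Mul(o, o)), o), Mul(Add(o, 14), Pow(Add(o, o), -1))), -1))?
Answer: Rational(789359095891, 20202163) ≈ 39073.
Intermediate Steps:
Function('z')(o) = Add(8, Mul(Rational(-1, 3), Pow(Add(o, Mul(2, Pow(o, 2)), Mul(Rational(1, 2), Pow(o, -1), Add(14, o))), -1), Add(48, o))) (Function('z')(o) = Add(8, Mul(Rational(-1, 3), Mul(Add(48, o), Pow(Add(Add(Add(Pow(o, 2), Mul(o, o)), o), Mul(Add(o, 14), Pow(Add(o, o), -1))), -1)))) = Add(8, Mul(Rational(-1, 3), Mul(Add(48, o), Pow(Add(Add(Add(Pow(o, 2), Pow(o, 2)), o), Mul(Add(14, o), Pow(Mul(2, o), -1))), -1)))) = Add(8, Mul(Rational(-1, 3), Mul(Add(48, o), Pow(Add(Add(Mul(2, Pow(o, 2)), o), Mul(Add(14, o), Mul(Rational(1, 2), Pow(o, -1)))), -1)))) = Add(8, Mul(Rational(-1, 3), Mul(Add(48, o), Pow(Add(Add(o, Mul(2, Pow(o, 2))), Mul(Rational(1, 2), Pow(o, -1), Add(14, o))), -1)))) = Add(8, Mul(Rational(-1, 3), Mul(Add(48, o), Pow(Add(o, Mul(2, Pow(o, 2)), Mul(Rational(1, 2), Pow(o, -1), Add(14, o))), -1)))) = Add(8, Mul(Rational(-1, 3), Mul(Pow(Add(o, Mul(2, Pow(o, 2)), Mul(Rational(1, 2), Pow(o, -1), Add(14, o))), -1), Add(48, o)))) = Add(8, Mul(Rational(-1, 3), Pow(Add(o, Mul(2, Pow(o, 2)), Mul(Rational(1, 2), Pow(o, -1), Add(14, o))), -1), Add(48, o))))
Add(39065, Function('z')(216)) = Add(39065, Mul(Rational(2, 3), Pow(Add(14, 216, Mul(2, Pow(216, 2)), Mul(4, Pow(216, 3))), -1), Add(168, Mul(-36, 216), Mul(23, Pow(216, 2)), Mul(48, Pow(216, 3))))) = Add(39065, Mul(Rational(2, 3), Pow(Add(14, 216, Mul(2, 46656), Mul(4, 10077696)), -1), Add(168, -7776, Mul(23, 46656), Mul(48, 10077696)))) = Add(39065, Mul(Rational(2, 3), Pow(Add(14, 216, 93312, 40310784), -1), Add(168, -7776, 1073088, 483729408))) = Add(39065, Mul(Rational(2, 3), Pow(40404326, -1), 484794888)) = Add(39065, Mul(Rational(2, 3), Rational(1, 40404326), 484794888)) = Add(39065, Rational(161598296, 20202163)) = Rational(789359095891, 20202163)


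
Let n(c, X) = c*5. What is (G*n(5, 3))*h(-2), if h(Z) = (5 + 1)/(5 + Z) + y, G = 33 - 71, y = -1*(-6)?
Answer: -7600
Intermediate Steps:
y = 6
n(c, X) = 5*c
G = -38
h(Z) = 6 + 6/(5 + Z) (h(Z) = (5 + 1)/(5 + Z) + 6 = 6/(5 + Z) + 6 = 6 + 6/(5 + Z))
(G*n(5, 3))*h(-2) = (-190*5)*(6*(6 - 2)/(5 - 2)) = (-38*25)*(6*4/3) = -5700*4/3 = -950*8 = -7600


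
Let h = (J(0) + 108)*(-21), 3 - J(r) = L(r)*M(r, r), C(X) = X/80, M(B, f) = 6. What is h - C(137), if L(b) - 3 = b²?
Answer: -156377/80 ≈ -1954.7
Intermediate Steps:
C(X) = X/80 (C(X) = X*(1/80) = X/80)
L(b) = 3 + b²
J(r) = -15 - 6*r² (J(r) = 3 - (3 + r²)*6 = 3 - (18 + 6*r²) = 3 + (-18 - 6*r²) = -15 - 6*r²)
h = -1953 (h = ((-15 - 6*0²) + 108)*(-21) = ((-15 - 6*0) + 108)*(-21) = ((-15 + 0) + 108)*(-21) = (-15 + 108)*(-21) = 93*(-21) = -1953)
h - C(137) = -1953 - 137/80 = -156377/80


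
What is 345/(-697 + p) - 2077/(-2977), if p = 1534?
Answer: 921838/830583 ≈ 1.1099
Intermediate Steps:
345/(-697 + p) - 2077/(-2977) = 345/(-697 + 1534) - 2077/(-2977) = 345/837 - 2077*(-1/2977) = 345*(1/837) + 2077/2977 = 115/279 + 2077/2977 = 921838/830583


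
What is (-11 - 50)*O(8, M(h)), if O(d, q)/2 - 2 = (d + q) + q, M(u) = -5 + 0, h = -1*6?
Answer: 0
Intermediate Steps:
h = -6
M(u) = -5
O(d, q) = 4 + 2*d + 4*q (O(d, q) = 4 + 2*((d + q) + q) = 4 + 2*(d + 2*q) = 4 + (2*d + 4*q) = 4 + 2*d + 4*q)
(-11 - 50)*O(8, M(h)) = (-11 - 50)*(4 + 2*8 + 4*(-5)) = -61*(4 + 16 - 20) = -61*0 = 0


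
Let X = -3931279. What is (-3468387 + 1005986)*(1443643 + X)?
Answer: 6125557374036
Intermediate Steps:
(-3468387 + 1005986)*(1443643 + X) = (-3468387 + 1005986)*(1443643 - 3931279) = -2462401*(-2487636) = 6125557374036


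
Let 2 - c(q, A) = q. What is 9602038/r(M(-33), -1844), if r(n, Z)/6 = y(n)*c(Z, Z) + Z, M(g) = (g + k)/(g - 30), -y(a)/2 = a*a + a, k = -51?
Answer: -14403057/119972 ≈ -120.05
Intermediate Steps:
y(a) = -2*a - 2*a**2 (y(a) = -2*(a*a + a) = -2*(a**2 + a) = -2*(a + a**2) = -2*a - 2*a**2)
c(q, A) = 2 - q
M(g) = (-51 + g)/(-30 + g) (M(g) = (g - 51)/(g - 30) = (-51 + g)/(-30 + g))
r(n, Z) = 6*Z - 12*n*(1 + n)*(2 - Z) (r(n, Z) = 6*((-2*n*(1 + n))*(2 - Z) + Z) = 6*(-2*n*(1 + n)*(2 - Z) + Z) = 6*(Z - 2*n*(1 + n)*(2 - Z)) = 6*Z - 12*n*(1 + n)*(2 - Z))
9602038/r(M(-33), -1844) = 9602038/(6*(-1844) + 12*((-51 - 33)/(-30 - 33))*(1 + (-51 - 33)/(-30 - 33))*(-2 - 1844)) = 9602038/(-11064 + 12*(-84/(-63))*(1 - 84/(-63))*(-1846)) = 9602038/(-11064 + 12*(-1/63*(-84))*(1 - 1/63*(-84))*(-1846)) = 9602038/(-11064 + 12*(4/3)*(1 + 4/3)*(-1846)) = 9602038/(-11064 + 12*(4/3)*(7/3)*(-1846)) = 9602038/(-11064 - 206752/3) = 9602038/(-239944/3) = 9602038*(-3/239944) = -14403057/119972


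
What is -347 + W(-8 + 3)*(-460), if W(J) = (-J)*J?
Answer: 11153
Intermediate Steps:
W(J) = -J²
-347 + W(-8 + 3)*(-460) = -347 - (-8 + 3)²*(-460) = -347 - 1*(-5)²*(-460) = -347 - 1*25*(-460) = -347 - 25*(-460) = -347 + 11500 = 11153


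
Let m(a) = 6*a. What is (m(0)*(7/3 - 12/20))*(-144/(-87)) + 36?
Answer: 36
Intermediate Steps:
(m(0)*(7/3 - 12/20))*(-144/(-87)) + 36 = ((6*0)*(7/3 - 12/20))*(-144/(-87)) + 36 = (0*(7*(1/3) - 12*1/20))*(-144*(-1/87)) + 36 = (0*(7/3 - 3/5))*(48/29) + 36 = (0*(26/15))*(48/29) + 36 = 0*(48/29) + 36 = 0 + 36 = 36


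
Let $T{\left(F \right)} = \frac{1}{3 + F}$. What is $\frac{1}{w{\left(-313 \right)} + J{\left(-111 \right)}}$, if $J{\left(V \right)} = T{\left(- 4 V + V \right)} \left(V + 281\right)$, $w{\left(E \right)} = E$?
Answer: $- \frac{168}{52499} \approx -0.0032001$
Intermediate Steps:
$J{\left(V \right)} = \frac{281 + V}{3 - 3 V}$ ($J{\left(V \right)} = \frac{V + 281}{3 + \left(- 4 V + V\right)} = \frac{281 + V}{3 - 3 V}$)
$\frac{1}{w{\left(-313 \right)} + J{\left(-111 \right)}} = \frac{1}{-313 + \frac{-281 - -111}{3 \left(-1 - 111\right)}} = \frac{1}{-313 + \frac{-281 + 111}{3 \left(-112\right)}} = \frac{1}{-313 + \frac{1}{3} \left(- \frac{1}{112}\right) \left(-170\right)} = \frac{1}{-313 + \frac{85}{168}} = \frac{1}{- \frac{52499}{168}} = - \frac{168}{52499}$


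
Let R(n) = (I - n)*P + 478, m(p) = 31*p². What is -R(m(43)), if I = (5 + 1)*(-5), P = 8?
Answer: 458314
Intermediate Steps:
I = -30 (I = 6*(-5) = -30)
R(n) = 238 - 8*n (R(n) = (-30 - n)*8 + 478 = (-240 - 8*n) + 478 = 238 - 8*n)
-R(m(43)) = -(238 - 248*43²) = -(238 - 248*1849) = -(238 - 8*57319) = -(238 - 458552) = -1*(-458314) = 458314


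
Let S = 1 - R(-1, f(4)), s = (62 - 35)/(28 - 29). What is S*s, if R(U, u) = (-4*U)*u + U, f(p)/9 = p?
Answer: 3834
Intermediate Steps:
f(p) = 9*p
s = -27 (s = 27/(-1) = 27*(-1) = -27)
R(U, u) = U - 4*U*u (R(U, u) = -4*U*u + U = U - 4*U*u)
S = -142 (S = 1 - (-1)*(1 - 36*4) = 1 - (-1)*(1 - 4*36) = 1 - (-1)*(1 - 144) = 1 - (-1)*(-143) = 1 - 1*143 = 1 - 143 = -142)
S*s = -142*(-27) = 3834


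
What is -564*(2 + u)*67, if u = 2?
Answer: -151152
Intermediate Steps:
-564*(2 + u)*67 = -564*(2 + 2)*67 = -564*4*67 = -94*24*67 = -2256*67 = -151152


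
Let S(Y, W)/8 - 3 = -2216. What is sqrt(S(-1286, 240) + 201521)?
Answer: sqrt(183817) ≈ 428.74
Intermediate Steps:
S(Y, W) = -17704 (S(Y, W) = 24 + 8*(-2216) = 24 - 17728 = -17704)
sqrt(S(-1286, 240) + 201521) = sqrt(-17704 + 201521) = sqrt(183817)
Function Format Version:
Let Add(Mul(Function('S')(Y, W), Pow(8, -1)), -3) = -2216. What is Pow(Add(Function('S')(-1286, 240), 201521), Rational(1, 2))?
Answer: Pow(183817, Rational(1, 2)) ≈ 428.74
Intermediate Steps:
Function('S')(Y, W) = -17704 (Function('S')(Y, W) = Add(24, Mul(8, -2216)) = Add(24, -17728) = -17704)
Pow(Add(Function('S')(-1286, 240), 201521), Rational(1, 2)) = Pow(Add(-17704, 201521), Rational(1, 2)) = Pow(183817, Rational(1, 2))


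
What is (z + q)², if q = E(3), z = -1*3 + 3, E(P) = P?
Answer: 9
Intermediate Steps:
z = 0 (z = -3 + 3 = 0)
q = 3
(z + q)² = (0 + 3)² = 3² = 9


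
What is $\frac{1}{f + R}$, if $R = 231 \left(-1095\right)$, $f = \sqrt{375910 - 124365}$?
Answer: $- \frac{7227}{1828026328} - \frac{\sqrt{251545}}{63980921480} \approx -3.9613 \cdot 10^{-6}$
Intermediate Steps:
$f = \sqrt{251545} \approx 501.54$
$R = -252945$
$\frac{1}{f + R} = \frac{1}{\sqrt{251545} - 252945} = \frac{1}{-252945 + \sqrt{251545}}$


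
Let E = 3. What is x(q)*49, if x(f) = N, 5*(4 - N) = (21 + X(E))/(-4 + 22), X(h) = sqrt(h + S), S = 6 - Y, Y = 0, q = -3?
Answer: 2744/15 ≈ 182.93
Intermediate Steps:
S = 6 (S = 6 - 1*0 = 6 + 0 = 6)
X(h) = sqrt(6 + h) (X(h) = sqrt(h + 6) = sqrt(6 + h))
N = 56/15 (N = 4 - (21 + sqrt(6 + 3))/(5*(-4 + 22)) = 4 - (21 + sqrt(9))/(5*18) = 4 - (21 + 3)/(5*18) = 4 - 24/(5*18) = 4 - 1/5*4/3 = 4 - 4/15 = 56/15 ≈ 3.7333)
x(f) = 56/15
x(q)*49 = (56/15)*49 = 2744/15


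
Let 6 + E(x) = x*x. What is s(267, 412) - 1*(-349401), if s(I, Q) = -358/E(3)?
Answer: 1047845/3 ≈ 3.4928e+5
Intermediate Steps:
E(x) = -6 + x² (E(x) = -6 + x*x = -6 + x²)
s(I, Q) = -358/3 (s(I, Q) = -358/(-6 + 3²) = -358/(-6 + 9) = -358/3)
s(267, 412) - 1*(-349401) = -358/3 - 1*(-349401) = -358/3 + 349401 = 1047845/3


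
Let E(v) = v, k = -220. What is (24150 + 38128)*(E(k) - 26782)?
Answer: -1681630556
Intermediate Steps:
(24150 + 38128)*(E(k) - 26782) = (24150 + 38128)*(-220 - 26782) = 62278*(-27002) = -1681630556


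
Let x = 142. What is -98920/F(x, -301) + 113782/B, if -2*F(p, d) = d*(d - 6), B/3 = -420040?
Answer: 119393943763/58221954420 ≈ 2.0507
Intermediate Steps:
B = -1260120 (B = 3*(-420040) = -1260120)
F(p, d) = -d*(-6 + d)/2 (F(p, d) = -d*(d - 6)/2 = -d*(-6 + d)/2)
-98920/F(x, -301) + 113782/B = -98920*(-2/(301*(6 - 1*(-301)))) + 113782/(-1260120) = -98920*(-2/(301*(6 + 301))) + 113782*(-1/1260120) = -98920/((½)*(-301)*307) - 56891/630060 = -98920/(-92407/2) - 56891/630060 = -98920*(-2/92407) - 56891/630060 = 197840/92407 - 56891/630060 = 119393943763/58221954420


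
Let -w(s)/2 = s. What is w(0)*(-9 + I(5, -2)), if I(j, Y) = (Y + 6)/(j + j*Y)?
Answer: 0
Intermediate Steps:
w(s) = -2*s
I(j, Y) = (6 + Y)/(j + Y*j)
w(0)*(-9 + I(5, -2)) = (-2*0)*(-9 + (6 - 2)/(5*(1 - 2))) = 0*(-9 + (1/5)*4/(-1)) = 0*(-9 + (1/5)*(-1)*4) = 0*(-9 - 4/5) = 0*(-49/5) = 0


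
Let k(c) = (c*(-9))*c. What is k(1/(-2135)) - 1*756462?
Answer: -3448123999959/4558225 ≈ -7.5646e+5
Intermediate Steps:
k(c) = -9*c**2 (k(c) = (-9*c)*c = -9*c**2)
k(1/(-2135)) - 1*756462 = -9*(1/(-2135))**2 - 1*756462 = -9*(-1/2135)**2 - 756462 = -9*1/4558225 - 756462 = -9/4558225 - 756462 = -3448123999959/4558225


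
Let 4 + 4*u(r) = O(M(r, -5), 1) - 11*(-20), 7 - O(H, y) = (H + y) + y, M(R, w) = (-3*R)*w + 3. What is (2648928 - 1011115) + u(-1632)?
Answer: 3287975/2 ≈ 1.6440e+6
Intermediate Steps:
M(R, w) = 3 - 3*R*w (M(R, w) = -3*R*w + 3 = 3 - 3*R*w)
O(H, y) = 7 - H - 2*y (O(H, y) = 7 - ((H + y) + y) = 7 - (H + 2*y) = 7 + (-H - 2*y) = 7 - H - 2*y)
u(r) = 109/2 - 15*r/4 (u(r) = -1 + ((7 - (3 - 3*r*(-5)) - 2*1) - 11*(-20))/4 = -1 + ((7 - (3 + 15*r) - 2) + 220)/4 = -1 + ((7 + (-3 - 15*r) - 2) + 220)/4 = -1 + ((2 - 15*r) + 220)/4 = -1 + (222 - 15*r)/4 = -1 + (111/2 - 15*r/4) = 109/2 - 15*r/4)
(2648928 - 1011115) + u(-1632) = (2648928 - 1011115) + (109/2 - 15/4*(-1632)) = 1637813 + (109/2 + 6120) = 1637813 + 12349/2 = 3287975/2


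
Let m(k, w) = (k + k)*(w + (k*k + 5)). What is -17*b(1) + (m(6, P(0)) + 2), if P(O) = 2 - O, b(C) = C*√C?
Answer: 501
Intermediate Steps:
b(C) = C^(3/2)
m(k, w) = 2*k*(5 + w + k²) (m(k, w) = (2*k)*(w + (k² + 5)) = (2*k)*(w + (5 + k²)) = (2*k)*(5 + w + k²) = 2*k*(5 + w + k²))
-17*b(1) + (m(6, P(0)) + 2) = -17*1^(3/2) + (2*6*(5 + (2 - 1*0) + 6²) + 2) = -17*1 + (2*6*(5 + (2 + 0) + 36) + 2) = -17 + (2*6*(5 + 2 + 36) + 2) = -17 + (2*6*43 + 2) = -17 + (516 + 2) = -17 + 518 = 501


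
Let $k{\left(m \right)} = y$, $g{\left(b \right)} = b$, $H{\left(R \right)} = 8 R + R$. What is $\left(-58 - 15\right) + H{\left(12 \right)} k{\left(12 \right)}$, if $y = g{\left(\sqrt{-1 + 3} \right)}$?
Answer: $-73 + 108 \sqrt{2} \approx 79.735$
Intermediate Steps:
$H{\left(R \right)} = 9 R$
$y = \sqrt{2}$ ($y = \sqrt{-1 + 3} = \sqrt{2} \approx 1.4142$)
$k{\left(m \right)} = \sqrt{2}$
$\left(-58 - 15\right) + H{\left(12 \right)} k{\left(12 \right)} = \left(-58 - 15\right) + 9 \cdot 12 \sqrt{2} = \left(-58 - 15\right) + 108 \sqrt{2} = -73 + 108 \sqrt{2}$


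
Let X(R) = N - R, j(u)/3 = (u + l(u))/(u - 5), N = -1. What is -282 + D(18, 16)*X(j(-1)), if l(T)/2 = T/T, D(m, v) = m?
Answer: -291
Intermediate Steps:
l(T) = 2 (l(T) = 2*(T/T) = 2*1 = 2)
j(u) = 3*(2 + u)/(-5 + u) (j(u) = 3*((u + 2)/(u - 5)) = 3*((2 + u)/(-5 + u)) = 3*(2 + u)/(-5 + u))
X(R) = -1 - R
-282 + D(18, 16)*X(j(-1)) = -282 + 18*(-1 - 3*(2 - 1)/(-5 - 1)) = -282 + 18*(-1 - 3/(-6)) = -282 + 18*(-1 - 3*(-1)/6) = -282 + 18*(-1 - 1*(-½)) = -282 + 18*(-1 + ½) = -282 + 18*(-½) = -282 - 9 = -291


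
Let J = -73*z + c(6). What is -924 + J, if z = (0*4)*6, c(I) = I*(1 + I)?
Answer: -882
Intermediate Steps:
z = 0 (z = 0*6 = 0)
J = 42 (J = -73*0 + 6*(1 + 6) = 0 + 6*7 = 0 + 42 = 42)
-924 + J = -924 + 42 = -882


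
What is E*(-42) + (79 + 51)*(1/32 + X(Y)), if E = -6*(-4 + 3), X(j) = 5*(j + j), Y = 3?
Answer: 58433/16 ≈ 3652.1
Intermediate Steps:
X(j) = 10*j (X(j) = 5*(2*j) = 10*j)
E = 6 (E = -6*(-1) = 6)
E*(-42) + (79 + 51)*(1/32 + X(Y)) = 6*(-42) + (79 + 51)*(1/32 + 10*3) = -252 + 130*(1/32 + 30) = -252 + 130*(961/32) = -252 + 62465/16 = 58433/16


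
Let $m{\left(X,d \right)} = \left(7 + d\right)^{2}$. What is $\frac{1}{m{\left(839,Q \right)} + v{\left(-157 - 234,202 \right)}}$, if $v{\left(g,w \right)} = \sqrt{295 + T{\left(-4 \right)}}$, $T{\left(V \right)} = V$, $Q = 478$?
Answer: $\frac{2425}{570420622} - \frac{\sqrt{291}}{55330800334} \approx 4.2509 \cdot 10^{-6}$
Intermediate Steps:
$v{\left(g,w \right)} = \sqrt{291}$ ($v{\left(g,w \right)} = \sqrt{295 - 4} = \sqrt{291}$)
$\frac{1}{m{\left(839,Q \right)} + v{\left(-157 - 234,202 \right)}} = \frac{1}{\left(7 + 478\right)^{2} + \sqrt{291}} = \frac{1}{485^{2} + \sqrt{291}} = \frac{1}{235225 + \sqrt{291}}$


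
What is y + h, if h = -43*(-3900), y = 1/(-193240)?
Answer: 32406347999/193240 ≈ 1.6770e+5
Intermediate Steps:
y = -1/193240 ≈ -5.1749e-6
h = 167700
y + h = -1/193240 + 167700 = 32406347999/193240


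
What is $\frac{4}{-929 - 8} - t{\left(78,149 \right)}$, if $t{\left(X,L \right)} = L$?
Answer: $- \frac{139617}{937} \approx -149.0$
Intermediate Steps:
$\frac{4}{-929 - 8} - t{\left(78,149 \right)} = \frac{4}{-929 - 8} - 149 = \frac{4}{-937} - 149 = 4 \left(- \frac{1}{937}\right) - 149 = - \frac{4}{937} - 149 = - \frac{139617}{937}$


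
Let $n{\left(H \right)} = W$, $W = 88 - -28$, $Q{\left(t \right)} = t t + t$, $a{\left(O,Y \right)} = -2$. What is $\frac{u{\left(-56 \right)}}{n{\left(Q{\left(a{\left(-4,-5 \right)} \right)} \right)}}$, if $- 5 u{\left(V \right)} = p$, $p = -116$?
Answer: $\frac{1}{5} \approx 0.2$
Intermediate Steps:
$Q{\left(t \right)} = t + t^{2}$ ($Q{\left(t \right)} = t^{2} + t = t + t^{2}$)
$W = 116$ ($W = 88 + 28 = 116$)
$n{\left(H \right)} = 116$
$u{\left(V \right)} = \frac{116}{5}$ ($u{\left(V \right)} = \left(- \frac{1}{5}\right) \left(-116\right) = \frac{116}{5}$)
$\frac{u{\left(-56 \right)}}{n{\left(Q{\left(a{\left(-4,-5 \right)} \right)} \right)}} = \frac{116}{5 \cdot 116} = \frac{116}{5} \cdot \frac{1}{116} = \frac{1}{5}$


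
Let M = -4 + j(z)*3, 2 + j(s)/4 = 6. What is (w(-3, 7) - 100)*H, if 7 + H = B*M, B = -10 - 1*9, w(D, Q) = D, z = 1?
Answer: 86829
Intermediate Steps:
j(s) = 16 (j(s) = -8 + 4*6 = -8 + 24 = 16)
M = 44 (M = -4 + 16*3 = -4 + 48 = 44)
B = -19 (B = -10 - 9 = -19)
H = -843 (H = -7 - 19*44 = -7 - 836 = -843)
(w(-3, 7) - 100)*H = (-3 - 100)*(-843) = -103*(-843) = 86829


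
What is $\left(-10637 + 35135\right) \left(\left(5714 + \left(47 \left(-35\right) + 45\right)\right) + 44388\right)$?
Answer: $1188201996$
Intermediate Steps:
$\left(-10637 + 35135\right) \left(\left(5714 + \left(47 \left(-35\right) + 45\right)\right) + 44388\right) = 24498 \left(\left(5714 + \left(-1645 + 45\right)\right) + 44388\right) = 24498 \left(\left(5714 - 1600\right) + 44388\right) = 24498 \left(4114 + 44388\right) = 24498 \cdot 48502 = 1188201996$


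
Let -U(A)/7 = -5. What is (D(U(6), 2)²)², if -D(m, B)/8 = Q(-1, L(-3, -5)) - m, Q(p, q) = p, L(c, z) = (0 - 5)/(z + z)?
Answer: 6879707136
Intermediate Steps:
L(c, z) = -5/(2*z) (L(c, z) = -5*1/(2*z) = -5/(2*z))
U(A) = 35 (U(A) = -7*(-5) = 35)
D(m, B) = 8 + 8*m (D(m, B) = -8*(-1 - m) = 8 + 8*m)
(D(U(6), 2)²)² = ((8 + 8*35)²)² = ((8 + 280)²)² = (288²)² = 82944² = 6879707136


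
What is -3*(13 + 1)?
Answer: -42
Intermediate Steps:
-3*(13 + 1) = -3*14 = -42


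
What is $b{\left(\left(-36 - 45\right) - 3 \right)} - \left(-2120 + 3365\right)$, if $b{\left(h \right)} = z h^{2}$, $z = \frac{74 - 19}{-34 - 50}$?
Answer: $-5865$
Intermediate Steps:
$z = - \frac{55}{84}$ ($z = \frac{55}{-84} = 55 \left(- \frac{1}{84}\right) = - \frac{55}{84} \approx -0.65476$)
$b{\left(h \right)} = - \frac{55 h^{2}}{84}$
$b{\left(\left(-36 - 45\right) - 3 \right)} - \left(-2120 + 3365\right) = - \frac{55 \left(\left(-36 - 45\right) - 3\right)^{2}}{84} - \left(-2120 + 3365\right) = - \frac{55 \left(-81 - 3\right)^{2}}{84} - 1245 = - \frac{55 \left(-84\right)^{2}}{84} - 1245 = \left(- \frac{55}{84}\right) 7056 - 1245 = -4620 - 1245 = -5865$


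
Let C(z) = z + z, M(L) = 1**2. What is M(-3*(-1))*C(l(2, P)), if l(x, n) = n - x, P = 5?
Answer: 6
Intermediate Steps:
M(L) = 1
C(z) = 2*z
M(-3*(-1))*C(l(2, P)) = 1*(2*(5 - 1*2)) = 1*(2*(5 - 2)) = 1*(2*3) = 1*6 = 6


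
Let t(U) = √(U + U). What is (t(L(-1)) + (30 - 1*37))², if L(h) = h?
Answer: (7 - I*√2)² ≈ 47.0 - 19.799*I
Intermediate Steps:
t(U) = √2*√U (t(U) = √(2*U) = √2*√U)
(t(L(-1)) + (30 - 1*37))² = (√2*√(-1) + (30 - 1*37))² = (√2*I + (30 - 37))² = (I*√2 - 7)² = (-7 + I*√2)²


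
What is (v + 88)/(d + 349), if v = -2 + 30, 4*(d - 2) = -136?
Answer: 116/317 ≈ 0.36593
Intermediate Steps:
d = -32 (d = 2 + (1/4)*(-136) = 2 - 34 = -32)
v = 28
(v + 88)/(d + 349) = (28 + 88)/(-32 + 349) = 116/317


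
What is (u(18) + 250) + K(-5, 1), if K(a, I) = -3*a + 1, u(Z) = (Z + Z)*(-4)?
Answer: 122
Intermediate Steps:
u(Z) = -8*Z (u(Z) = (2*Z)*(-4) = -8*Z)
K(a, I) = 1 - 3*a
(u(18) + 250) + K(-5, 1) = (-8*18 + 250) + (1 - 3*(-5)) = (-144 + 250) + (1 + 15) = 106 + 16 = 122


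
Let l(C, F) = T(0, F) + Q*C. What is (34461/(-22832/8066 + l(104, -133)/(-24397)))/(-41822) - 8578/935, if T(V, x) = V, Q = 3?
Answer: -8836228031664403/994561791961760 ≈ -8.8845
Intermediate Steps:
l(C, F) = 3*C (l(C, F) = 0 + 3*C = 3*C)
(34461/(-22832/8066 + l(104, -133)/(-24397)))/(-41822) - 8578/935 = (34461/(-22832/8066 + (3*104)/(-24397)))/(-41822) - 8578/935 = (34461/(-22832*1/8066 + 312*(-1/24397)))*(-1/41822) - 8578*1/935 = (34461/(-11416/4033 - 312/24397))*(-1/41822) - 8578/935 = (34461/(-279774448/98393101))*(-1/41822) - 8578/935 = (34461*(-98393101/279774448))*(-1/41822) - 8578/935 = -3390724653561/279774448*(-1/41822) - 8578/935 = 3390724653561/11700726964256 - 8578/935 = -8836228031664403/994561791961760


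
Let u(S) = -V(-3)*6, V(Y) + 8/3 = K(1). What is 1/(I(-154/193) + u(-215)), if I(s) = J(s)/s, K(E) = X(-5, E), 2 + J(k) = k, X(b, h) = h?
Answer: 77/1040 ≈ 0.074039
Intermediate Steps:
J(k) = -2 + k
K(E) = E
V(Y) = -5/3 (V(Y) = -8/3 + 1 = -5/3)
u(S) = 10 (u(S) = -1*(-5/3)*6 = (5/3)*6 = 10)
I(s) = (-2 + s)/s
1/(I(-154/193) + u(-215)) = 1/((-2 - 154/193)/((-154/193)) + 10) = 1/((-2 - 154*1/193)/((-154*1/193)) + 10) = 1/((-2 - 154/193)/(-154/193) + 10) = 1/(-193/154*(-540/193) + 10) = 1/(270/77 + 10) = 1/(1040/77) = 77/1040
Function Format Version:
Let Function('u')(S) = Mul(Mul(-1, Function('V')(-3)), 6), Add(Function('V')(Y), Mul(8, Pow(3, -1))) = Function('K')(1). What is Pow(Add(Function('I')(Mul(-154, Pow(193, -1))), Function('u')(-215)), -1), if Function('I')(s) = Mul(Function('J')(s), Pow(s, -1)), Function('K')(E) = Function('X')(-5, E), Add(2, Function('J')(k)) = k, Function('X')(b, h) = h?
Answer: Rational(77, 1040) ≈ 0.074039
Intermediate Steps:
Function('J')(k) = Add(-2, k)
Function('K')(E) = E
Function('V')(Y) = Rational(-5, 3) (Function('V')(Y) = Add(Rational(-8, 3), 1) = Rational(-5, 3))
Function('u')(S) = 10 (Function('u')(S) = Mul(Mul(-1, Rational(-5, 3)), 6) = Mul(Rational(5, 3), 6) = 10)
Function('I')(s) = Mul(Pow(s, -1), Add(-2, s)) (Function('I')(s) = Mul(Add(-2, s), Pow(s, -1)) = Mul(Pow(s, -1), Add(-2, s)))
Pow(Add(Function('I')(Mul(-154, Pow(193, -1))), Function('u')(-215)), -1) = Pow(Add(Mul(Pow(Mul(-154, Pow(193, -1)), -1), Add(-2, Mul(-154, Pow(193, -1)))), 10), -1) = Pow(Add(Mul(Pow(Mul(-154, Rational(1, 193)), -1), Add(-2, Mul(-154, Rational(1, 193)))), 10), -1) = Pow(Add(Mul(Pow(Rational(-154, 193), -1), Add(-2, Rational(-154, 193))), 10), -1) = Pow(Add(Mul(Rational(-193, 154), Rational(-540, 193)), 10), -1) = Pow(Add(Rational(270, 77), 10), -1) = Pow(Rational(1040, 77), -1) = Rational(77, 1040)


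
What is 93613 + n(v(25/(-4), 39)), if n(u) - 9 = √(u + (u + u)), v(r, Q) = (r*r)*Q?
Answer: 93622 + 75*√13/4 ≈ 93690.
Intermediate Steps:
v(r, Q) = Q*r² (v(r, Q) = r²*Q = Q*r²)
n(u) = 9 + √3*√u (n(u) = 9 + √(u + (u + u)) = 9 + √(u + 2*u) = 9 + √(3*u) = 9 + √3*√u)
93613 + n(v(25/(-4), 39)) = 93613 + (9 + √3*√(39*(25/(-4))²)) = 93613 + (9 + √3*√(39*(25*(-¼))²)) = 93613 + (9 + √3*√(39*(-25/4)²)) = 93613 + (9 + √3*√(39*(625/16))) = 93613 + (9 + √3*√(24375/16)) = 93613 + (9 + √3*(25*√39/4)) = 93613 + (9 + 75*√13/4) = 93622 + 75*√13/4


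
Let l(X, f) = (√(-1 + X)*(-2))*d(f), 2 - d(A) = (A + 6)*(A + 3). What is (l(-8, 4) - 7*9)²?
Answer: -162495 - 51408*I ≈ -1.625e+5 - 51408.0*I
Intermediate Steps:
d(A) = 2 - (3 + A)*(6 + A) (d(A) = 2 - (A + 6)*(A + 3) = 2 - (6 + A)*(3 + A) = 2 - (3 + A)*(6 + A))
l(X, f) = -2*√(-1 + X)*(-16 - f² - 9*f) (l(X, f) = (√(-1 + X)*(-2))*(-16 - f² - 9*f) = (-2*√(-1 + X))*(-16 - f² - 9*f) = -2*√(-1 + X)*(-16 - f² - 9*f))
(l(-8, 4) - 7*9)² = (2*√(-1 - 8)*(16 + 4² + 9*4) - 7*9)² = (2*√(-9)*(16 + 16 + 36) - 63)² = (2*(3*I)*68 - 63)² = (408*I - 63)² = (-63 + 408*I)²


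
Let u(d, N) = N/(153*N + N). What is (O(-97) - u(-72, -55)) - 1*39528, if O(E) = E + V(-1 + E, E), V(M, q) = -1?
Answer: -6102405/154 ≈ -39626.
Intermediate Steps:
u(d, N) = 1/154 (u(d, N) = N/((154*N)) = N*(1/(154*N)) = 1/154)
O(E) = -1 + E (O(E) = E - 1 = -1 + E)
(O(-97) - u(-72, -55)) - 1*39528 = ((-1 - 97) - 1*1/154) - 1*39528 = (-98 - 1/154) - 39528 = -15093/154 - 39528 = -6102405/154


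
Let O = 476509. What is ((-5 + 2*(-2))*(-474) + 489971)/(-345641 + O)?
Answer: 494237/130868 ≈ 3.7766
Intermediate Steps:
((-5 + 2*(-2))*(-474) + 489971)/(-345641 + O) = ((-5 + 2*(-2))*(-474) + 489971)/(-345641 + 476509) = ((-5 - 4)*(-474) + 489971)/130868 = (-9*(-474) + 489971)*(1/130868) = (4266 + 489971)*(1/130868) = 494237*(1/130868) = 494237/130868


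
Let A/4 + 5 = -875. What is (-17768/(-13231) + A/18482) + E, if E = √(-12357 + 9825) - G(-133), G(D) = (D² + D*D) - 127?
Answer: -4309916762893/122267671 + 2*I*√633 ≈ -35250.0 + 50.319*I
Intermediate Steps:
A = -3520 (A = -20 + 4*(-875) = -20 - 3500 = -3520)
G(D) = -127 + 2*D² (G(D) = (D² + D²) - 127 = 2*D² - 127 = -127 + 2*D²)
E = -35251 + 2*I*√633 (E = √(-12357 + 9825) - (-127 + 2*(-133)²) = √(-2532) - (-127 + 2*17689) = 2*I*√633 - (-127 + 35378) = 2*I*√633 - 1*35251 = 2*I*√633 - 35251 = -35251 + 2*I*√633 ≈ -35251.0 + 50.319*I)
(-17768/(-13231) + A/18482) + E = (-17768/(-13231) - 3520/18482) + (-35251 + 2*I*√633) = (-17768*(-1/13231) - 3520*1/18482) + (-35251 + 2*I*√633) = (17768/13231 - 1760/9241) + (-35251 + 2*I*√633) = 140907528/122267671 + (-35251 + 2*I*√633) = -4309916762893/122267671 + 2*I*√633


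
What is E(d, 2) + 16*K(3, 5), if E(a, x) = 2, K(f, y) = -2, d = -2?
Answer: -30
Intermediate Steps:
E(d, 2) + 16*K(3, 5) = 2 + 16*(-2) = 2 - 32 = -30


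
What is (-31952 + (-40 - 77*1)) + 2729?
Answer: -29340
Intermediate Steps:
(-31952 + (-40 - 77*1)) + 2729 = (-31952 + (-40 - 77)) + 2729 = (-31952 - 117) + 2729 = -32069 + 2729 = -29340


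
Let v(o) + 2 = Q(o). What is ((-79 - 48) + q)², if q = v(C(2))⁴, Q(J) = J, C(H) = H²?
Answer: 12321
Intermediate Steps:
v(o) = -2 + o
q = 16 (q = (-2 + 2²)⁴ = (-2 + 4)⁴ = 2⁴ = 16)
((-79 - 48) + q)² = ((-79 - 48) + 16)² = (-127 + 16)² = (-111)² = 12321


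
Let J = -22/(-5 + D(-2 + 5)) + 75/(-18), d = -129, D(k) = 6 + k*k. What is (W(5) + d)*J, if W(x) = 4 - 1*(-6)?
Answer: 22729/30 ≈ 757.63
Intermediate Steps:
D(k) = 6 + k²
W(x) = 10 (W(x) = 4 + 6 = 10)
J = -191/30 (J = -22/(-5 + (6 + (-2 + 5)²)) + 75/(-18) = -22/(-5 + (6 + 3²)) + 75*(-1/18) = -22/(-5 + (6 + 9)) - 25/6 = -22/(-5 + 15) - 25/6 = -22/10 - 25/6 = -22*⅒ - 25/6 = -11/5 - 25/6 = -191/30 ≈ -6.3667)
(W(5) + d)*J = (10 - 129)*(-191/30) = -119*(-191/30) = 22729/30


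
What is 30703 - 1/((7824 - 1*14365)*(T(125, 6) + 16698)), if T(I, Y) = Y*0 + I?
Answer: 3378534877830/110039243 ≈ 30703.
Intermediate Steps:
T(I, Y) = I (T(I, Y) = 0 + I = I)
30703 - 1/((7824 - 1*14365)*(T(125, 6) + 16698)) = 30703 - 1/((7824 - 1*14365)*(125 + 16698)) = 30703 - 1/((7824 - 14365)*16823) = 30703 - 1/((-6541*16823)) = 30703 - 1/(-110039243) = 30703 - 1*(-1/110039243) = 30703 + 1/110039243 = 3378534877830/110039243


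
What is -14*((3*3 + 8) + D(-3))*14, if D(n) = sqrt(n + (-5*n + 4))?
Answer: -4116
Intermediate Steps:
D(n) = sqrt(4 - 4*n) (D(n) = sqrt(n + (4 - 5*n)) = sqrt(4 - 4*n))
-14*((3*3 + 8) + D(-3))*14 = -14*((3*3 + 8) + 2*sqrt(1 - 1*(-3)))*14 = -14*((9 + 8) + 2*sqrt(1 + 3))*14 = -14*(17 + 2*sqrt(4))*14 = -14*(17 + 2*2)*14 = -14*(17 + 4)*14 = -14*21*14 = -294*14 = -4116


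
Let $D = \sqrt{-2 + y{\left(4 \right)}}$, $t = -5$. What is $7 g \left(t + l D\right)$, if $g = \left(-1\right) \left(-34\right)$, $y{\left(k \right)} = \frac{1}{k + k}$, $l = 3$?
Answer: $-1190 + \frac{357 i \sqrt{30}}{2} \approx -1190.0 + 977.68 i$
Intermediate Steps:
$y{\left(k \right)} = \frac{1}{2 k}$
$g = 34$
$D = \frac{i \sqrt{30}}{4}$ ($D = \sqrt{-2 + \frac{1}{2 \cdot 4}} = \sqrt{-2 + \frac{1}{2} \cdot \frac{1}{4}} = \sqrt{-2 + \frac{1}{8}} = \sqrt{- \frac{15}{8}} = \frac{i \sqrt{30}}{4} \approx 1.3693 i$)
$7 g \left(t + l D\right) = 7 \cdot 34 \left(-5 + 3 \frac{i \sqrt{30}}{4}\right) = 238 \left(-5 + \frac{3 i \sqrt{30}}{4}\right) = -1190 + \frac{357 i \sqrt{30}}{2}$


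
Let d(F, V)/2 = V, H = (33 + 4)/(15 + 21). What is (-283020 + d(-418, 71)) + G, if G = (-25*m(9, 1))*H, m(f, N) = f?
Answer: -1132437/4 ≈ -2.8311e+5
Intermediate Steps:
H = 37/36 ≈ 1.0278
d(F, V) = 2*V
G = -925/4 (G = -25*9*(37/36) = -225*37/36 = -925/4 ≈ -231.25)
(-283020 + d(-418, 71)) + G = (-283020 + 2*71) - 925/4 = (-283020 + 142) - 925/4 = -282878 - 925/4 = -1132437/4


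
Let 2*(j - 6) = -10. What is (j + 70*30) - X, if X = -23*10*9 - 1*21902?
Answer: 26073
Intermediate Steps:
j = 1 (j = 6 + (½)*(-10) = 6 - 5 = 1)
X = -23972 (X = -230*9 - 21902 = -2070 - 21902 = -23972)
(j + 70*30) - X = (1 + 70*30) - 1*(-23972) = (1 + 2100) + 23972 = 2101 + 23972 = 26073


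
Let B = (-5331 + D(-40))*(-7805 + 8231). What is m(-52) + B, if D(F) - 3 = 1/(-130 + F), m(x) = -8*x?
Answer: -192891733/85 ≈ -2.2693e+6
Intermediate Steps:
D(F) = 3 + 1/(-130 + F)
B = -192927093/85 (B = (-5331 + (-389 + 3*(-40))/(-130 - 40))*(-7805 + 8231) = (-5331 + (-389 - 120)/(-170))*426 = (-5331 - 1/170*(-509))*426 = (-5331 + 509/170)*426 = -905761/170*426 = -192927093/85 ≈ -2.2697e+6)
m(-52) + B = -8*(-52) - 192927093/85 = 416 - 192927093/85 = -192891733/85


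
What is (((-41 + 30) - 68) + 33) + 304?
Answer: 258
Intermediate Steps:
(((-41 + 30) - 68) + 33) + 304 = ((-11 - 68) + 33) + 304 = (-79 + 33) + 304 = -46 + 304 = 258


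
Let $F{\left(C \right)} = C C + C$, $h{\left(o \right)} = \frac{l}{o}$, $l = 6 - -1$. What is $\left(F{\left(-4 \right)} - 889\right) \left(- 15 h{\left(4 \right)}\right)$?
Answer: $\frac{92085}{4} \approx 23021.0$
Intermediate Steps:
$l = 7$ ($l = 6 + 1 = 7$)
$h{\left(o \right)} = \frac{7}{o}$
$F{\left(C \right)} = C + C^{2}$ ($F{\left(C \right)} = C^{2} + C = C + C^{2}$)
$\left(F{\left(-4 \right)} - 889\right) \left(- 15 h{\left(4 \right)}\right) = \left(- 4 \left(1 - 4\right) - 889\right) \left(- 15 \cdot \frac{7}{4}\right) = \left(\left(-4\right) \left(-3\right) - 889\right) \left(- 15 \cdot 7 \cdot \frac{1}{4}\right) = \left(12 - 889\right) \left(\left(-15\right) \frac{7}{4}\right) = \left(-877\right) \left(- \frac{105}{4}\right) = \frac{92085}{4}$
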